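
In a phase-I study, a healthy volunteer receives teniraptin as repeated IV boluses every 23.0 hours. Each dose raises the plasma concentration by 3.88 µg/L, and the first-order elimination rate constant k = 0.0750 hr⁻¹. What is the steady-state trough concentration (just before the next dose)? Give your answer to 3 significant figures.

Fraction remaining after one interval: e^(−kτ) = e^(−0.07500 × 23.0) = 0.1782
R = 1 / (1 − 0.1782) = 1.217
Css,max = 3.88 × 1.217 = 4.721 µg/L
Css,min = Css,max × e^(−kτ) = 4.721 × 0.1782 ≈ 0.841 µg/L

0.841 µg/L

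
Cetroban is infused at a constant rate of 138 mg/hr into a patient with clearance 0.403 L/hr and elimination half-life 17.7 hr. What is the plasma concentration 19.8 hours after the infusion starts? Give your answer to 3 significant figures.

185 mg/L

Css = rate / CL = 138 / 0.403 = 342.4 mg/L
k = ln 2 / 17.7 = 0.03916 hr⁻¹
C(t) = Css (1 − e^(−kt)) = 342.4 × (1 − e^(−0.7754)) = 342.4 × 0.5395 ≈ 185 mg/L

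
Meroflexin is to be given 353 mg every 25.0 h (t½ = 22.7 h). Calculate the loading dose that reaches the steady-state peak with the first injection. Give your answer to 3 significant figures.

661 mg

k = ln 2 / 22.7 = 0.03054 h⁻¹
Accumulation ratio R = 1 / (1 − e^(−kτ)) = 1 / (1 − e^(−0.03054×25.0)) = 1 / (1 − 0.4661) = 1.873
Loading dose = maintenance dose × R = 353 × 1.873 ≈ 661 mg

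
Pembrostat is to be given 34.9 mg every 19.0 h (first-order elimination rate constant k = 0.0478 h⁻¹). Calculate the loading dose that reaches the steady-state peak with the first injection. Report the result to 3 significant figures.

58.5 mg

Accumulation ratio R = 1 / (1 − e^(−kτ)) = 1 / (1 − e^(−0.04780×19.0)) = 1 / (1 − 0.4032) = 1.676
Loading dose = maintenance dose × R = 34.9 × 1.676 ≈ 58.5 mg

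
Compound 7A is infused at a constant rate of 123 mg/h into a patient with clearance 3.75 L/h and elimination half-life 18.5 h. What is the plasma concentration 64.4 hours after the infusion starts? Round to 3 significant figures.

Css = rate / CL = 123 / 3.75 = 32.80 µg/mL
k = ln 2 / 18.5 = 0.03747 h⁻¹
C(t) = Css (1 − e^(−kt)) = 32.80 × (1 − e^(−2.413)) = 32.80 × 0.9104 ≈ 29.9 µg/mL

29.9 µg/mL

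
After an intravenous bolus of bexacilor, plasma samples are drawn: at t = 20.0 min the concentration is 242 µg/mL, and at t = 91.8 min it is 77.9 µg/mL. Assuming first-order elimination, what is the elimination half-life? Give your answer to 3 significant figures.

43.9 minutes

k = ln(C₁/C₂) / (t₂ − t₁) = ln(242/77.9) / (91.8 − 20.0)
  = 1.134 / 71.80 = 0.01579 min⁻¹
t½ = ln 2 / k = ln 2 / 0.01579 ≈ 43.9 minutes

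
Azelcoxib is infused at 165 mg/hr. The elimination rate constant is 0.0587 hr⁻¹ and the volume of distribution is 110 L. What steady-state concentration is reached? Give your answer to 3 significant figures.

CL = k · V = 0.0587 × 110 = 6.457 L/hr
Css = rate / CL = 165 / 6.457 ≈ 25.6 mg/L

25.6 mg/L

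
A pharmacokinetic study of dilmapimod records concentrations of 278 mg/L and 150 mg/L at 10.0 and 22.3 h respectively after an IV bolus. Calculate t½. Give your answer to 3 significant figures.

k = ln(C₁/C₂) / (t₂ − t₁) = ln(278/150) / (22.3 − 10.0)
  = 0.6170 / 12.30 = 0.05016 h⁻¹
t½ = ln 2 / k = ln 2 / 0.05016 ≈ 13.8 hours

13.8 hours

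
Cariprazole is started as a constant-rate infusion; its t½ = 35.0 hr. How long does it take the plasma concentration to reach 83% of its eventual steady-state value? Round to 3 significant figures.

89.5 hours

k = ln 2 / 35.0 = 0.01980 hr⁻¹
f = 1 − e^(−kt)  ⇒  t = −ln(1 − f) / k
t = −ln(1 − 0.83) / 0.01980 = 1.772 / 0.01980 ≈ 89.5 hours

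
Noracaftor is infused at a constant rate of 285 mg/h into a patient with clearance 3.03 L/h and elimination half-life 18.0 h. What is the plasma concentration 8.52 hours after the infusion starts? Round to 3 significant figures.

26.3 µg/mL

Css = rate / CL = 285 / 3.03 = 94.06 µg/mL
k = ln 2 / 18.0 = 0.03851 h⁻¹
C(t) = Css (1 − e^(−kt)) = 94.06 × (1 − e^(−0.3281)) = 94.06 × 0.2797 ≈ 26.3 µg/mL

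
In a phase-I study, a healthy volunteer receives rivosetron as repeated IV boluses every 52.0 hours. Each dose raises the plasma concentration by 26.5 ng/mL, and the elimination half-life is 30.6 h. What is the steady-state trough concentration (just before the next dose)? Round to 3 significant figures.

k = ln 2 / 30.6 = 0.02265 h⁻¹
Fraction remaining after one interval: e^(−kτ) = e^(−0.02265 × 52.0) = 0.3079
R = 1 / (1 − 0.3079) = 1.445
Css,max = 26.5 × 1.445 = 38.29 ng/mL
Css,min = Css,max × e^(−kτ) = 38.29 × 0.3079 ≈ 11.8 ng/mL

11.8 ng/mL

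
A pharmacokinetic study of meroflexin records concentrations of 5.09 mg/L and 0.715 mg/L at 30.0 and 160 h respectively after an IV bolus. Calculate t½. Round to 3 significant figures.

45.9 hours

k = ln(C₁/C₂) / (t₂ − t₁) = ln(5.09/0.715) / (160 − 30.0)
  = 1.963 / 130.0 = 0.01510 h⁻¹
t½ = ln 2 / k = ln 2 / 0.01510 ≈ 45.9 hours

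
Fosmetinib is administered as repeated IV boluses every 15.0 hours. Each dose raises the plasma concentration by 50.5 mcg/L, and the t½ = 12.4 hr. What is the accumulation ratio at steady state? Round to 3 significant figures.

k = ln 2 / 12.4 = 0.05590 hr⁻¹
Fraction remaining after one interval: e^(−kτ) = e^(−0.05590 × 15.0) = 0.4324
R = 1 / (1 − 0.4324) = 1 / 0.5676 ≈ 1.76

1.76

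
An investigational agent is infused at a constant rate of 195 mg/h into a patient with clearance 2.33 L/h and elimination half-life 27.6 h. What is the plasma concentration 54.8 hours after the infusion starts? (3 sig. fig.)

Css = rate / CL = 195 / 2.33 = 83.69 µg/mL
k = ln 2 / 27.6 = 0.02511 h⁻¹
C(t) = Css (1 − e^(−kt)) = 83.69 × (1 − e^(−1.376)) = 83.69 × 0.7475 ≈ 62.6 µg/mL

62.6 µg/mL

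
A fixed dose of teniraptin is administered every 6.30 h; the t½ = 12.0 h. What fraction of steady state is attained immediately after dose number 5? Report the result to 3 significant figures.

0.838

k = ln 2 / 12.0 = 0.05776 h⁻¹
f_n = 1 − e^(−nkτ) = 1 − e^(−5 × 0.05776 × 6.30) = 1 − e^(−1.820) = 1 − 0.1621 ≈ 0.838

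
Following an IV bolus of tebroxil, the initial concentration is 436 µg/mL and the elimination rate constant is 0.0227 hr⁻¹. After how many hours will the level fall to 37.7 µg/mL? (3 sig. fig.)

108 hours

C(t) = C₀ e^(−kt)  ⇒  t = ln(C₀/C) / k
t = ln(436/37.7) / 0.02270 = 2.448 / 0.02270 ≈ 108 hours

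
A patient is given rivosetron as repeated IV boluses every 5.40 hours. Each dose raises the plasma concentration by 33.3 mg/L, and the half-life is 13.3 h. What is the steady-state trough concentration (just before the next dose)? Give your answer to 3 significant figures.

102 mg/L

k = ln 2 / 13.3 = 0.05212 h⁻¹
Fraction remaining after one interval: e^(−kτ) = e^(−0.05212 × 5.40) = 0.7547
R = 1 / (1 − 0.7547) = 4.077
Css,max = 33.3 × 4.077 = 135.8 mg/L
Css,min = Css,max × e^(−kτ) = 135.8 × 0.7547 ≈ 102 mg/L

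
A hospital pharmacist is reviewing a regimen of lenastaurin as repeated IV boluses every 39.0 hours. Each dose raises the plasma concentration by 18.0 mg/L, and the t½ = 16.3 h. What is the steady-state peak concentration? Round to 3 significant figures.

k = ln 2 / 16.3 = 0.04252 h⁻¹
Fraction remaining after one interval: e^(−kτ) = e^(−0.04252 × 39.0) = 0.1904
R = 1 / (1 − 0.1904) = 1.235
Css,max = 18.0 × 1.235 ≈ 22.2 mg/L

22.2 mg/L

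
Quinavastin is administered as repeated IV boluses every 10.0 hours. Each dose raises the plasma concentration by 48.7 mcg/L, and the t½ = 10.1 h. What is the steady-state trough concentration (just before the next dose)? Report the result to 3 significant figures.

k = ln 2 / 10.1 = 0.06863 h⁻¹
Fraction remaining after one interval: e^(−kτ) = e^(−0.06863 × 10.0) = 0.5034
R = 1 / (1 − 0.5034) = 2.014
Css,max = 48.7 × 2.014 = 98.08 mcg/L
Css,min = Css,max × e^(−kτ) = 98.08 × 0.5034 ≈ 49.4 mcg/L

49.4 mcg/L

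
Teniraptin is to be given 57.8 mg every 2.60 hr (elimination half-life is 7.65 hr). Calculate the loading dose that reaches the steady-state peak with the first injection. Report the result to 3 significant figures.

275 mg

k = ln 2 / 7.65 = 0.09061 hr⁻¹
Accumulation ratio R = 1 / (1 − e^(−kτ)) = 1 / (1 − e^(−0.09061×2.60)) = 1 / (1 − 0.7901) = 4.764
Loading dose = maintenance dose × R = 57.8 × 4.764 ≈ 275 mg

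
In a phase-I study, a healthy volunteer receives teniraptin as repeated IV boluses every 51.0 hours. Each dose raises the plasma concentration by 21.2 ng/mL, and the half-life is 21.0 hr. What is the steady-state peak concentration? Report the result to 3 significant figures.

26.0 ng/mL

k = ln 2 / 21.0 = 0.03301 hr⁻¹
Fraction remaining after one interval: e^(−kτ) = e^(−0.03301 × 51.0) = 0.1857
R = 1 / (1 − 0.1857) = 1.228
Css,max = 21.2 × 1.228 ≈ 26.0 ng/mL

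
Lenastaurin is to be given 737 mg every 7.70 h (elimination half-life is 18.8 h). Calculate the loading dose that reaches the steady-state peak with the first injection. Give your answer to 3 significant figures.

k = ln 2 / 18.8 = 0.03687 h⁻¹
Accumulation ratio R = 1 / (1 − e^(−kτ)) = 1 / (1 − e^(−0.03687×7.70)) = 1 / (1 − 0.7528) = 4.046
Loading dose = maintenance dose × R = 737 × 4.046 ≈ 2980 mg

2980 mg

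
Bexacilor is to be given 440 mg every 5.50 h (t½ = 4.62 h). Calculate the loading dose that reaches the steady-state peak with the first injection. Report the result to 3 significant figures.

783 mg

k = ln 2 / 4.62 = 0.1500 h⁻¹
Accumulation ratio R = 1 / (1 − e^(−kτ)) = 1 / (1 − e^(−0.1500×5.50)) = 1 / (1 − 0.4382) = 1.780
Loading dose = maintenance dose × R = 440 × 1.780 ≈ 783 mg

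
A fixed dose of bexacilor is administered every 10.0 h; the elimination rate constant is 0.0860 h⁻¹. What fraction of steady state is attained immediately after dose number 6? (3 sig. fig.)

f_n = 1 − e^(−nkτ) = 1 − e^(−6 × 0.08600 × 10.0) = 1 − e^(−5.160) = 1 − 0.005742 ≈ 0.994

0.994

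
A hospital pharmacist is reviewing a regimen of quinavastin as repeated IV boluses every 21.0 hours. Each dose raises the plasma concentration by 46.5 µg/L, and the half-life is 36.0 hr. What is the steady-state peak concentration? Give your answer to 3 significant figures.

k = ln 2 / 36.0 = 0.01925 hr⁻¹
Fraction remaining after one interval: e^(−kτ) = e^(−0.01925 × 21.0) = 0.6674
R = 1 / (1 − 0.6674) = 3.007
Css,max = 46.5 × 3.007 ≈ 140 µg/L

140 µg/L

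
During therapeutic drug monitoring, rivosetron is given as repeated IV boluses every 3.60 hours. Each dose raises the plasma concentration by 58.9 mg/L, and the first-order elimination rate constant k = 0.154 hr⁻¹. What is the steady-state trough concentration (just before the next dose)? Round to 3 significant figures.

79.5 mg/L

Fraction remaining after one interval: e^(−kτ) = e^(−0.1540 × 3.60) = 0.5744
R = 1 / (1 − 0.5744) = 2.350
Css,max = 58.9 × 2.350 = 138.4 mg/L
Css,min = Css,max × e^(−kτ) = 138.4 × 0.5744 ≈ 79.5 mg/L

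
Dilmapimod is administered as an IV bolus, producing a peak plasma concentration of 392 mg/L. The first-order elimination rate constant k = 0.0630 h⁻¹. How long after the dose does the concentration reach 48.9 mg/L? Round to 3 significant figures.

33.0 hours

C(t) = C₀ e^(−kt)  ⇒  t = ln(C₀/C) / k
t = ln(392/48.9) / 0.06300 = 2.081 / 0.06300 ≈ 33.0 hours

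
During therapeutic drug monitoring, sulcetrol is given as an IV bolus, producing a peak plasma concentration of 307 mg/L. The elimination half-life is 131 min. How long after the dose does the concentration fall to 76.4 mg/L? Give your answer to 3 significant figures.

263 minutes

k = ln 2 / 131 = 0.005291 min⁻¹
C(t) = C₀ e^(−kt)  ⇒  t = ln(C₀/C) / k
t = ln(307/76.4) / 0.005291 = 1.391 / 0.005291 ≈ 263 minutes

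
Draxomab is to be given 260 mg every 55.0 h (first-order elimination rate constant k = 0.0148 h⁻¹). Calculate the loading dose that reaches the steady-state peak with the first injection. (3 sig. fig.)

467 mg

Accumulation ratio R = 1 / (1 − e^(−kτ)) = 1 / (1 − e^(−0.01480×55.0)) = 1 / (1 − 0.4431) = 1.796
Loading dose = maintenance dose × R = 260 × 1.796 ≈ 467 mg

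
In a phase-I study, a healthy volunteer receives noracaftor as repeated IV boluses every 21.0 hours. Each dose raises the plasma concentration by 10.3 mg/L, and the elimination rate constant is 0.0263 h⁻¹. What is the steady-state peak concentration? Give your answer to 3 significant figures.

Fraction remaining after one interval: e^(−kτ) = e^(−0.02630 × 21.0) = 0.5756
R = 1 / (1 − 0.5756) = 2.356
Css,max = 10.3 × 2.356 ≈ 24.3 mg/L

24.3 mg/L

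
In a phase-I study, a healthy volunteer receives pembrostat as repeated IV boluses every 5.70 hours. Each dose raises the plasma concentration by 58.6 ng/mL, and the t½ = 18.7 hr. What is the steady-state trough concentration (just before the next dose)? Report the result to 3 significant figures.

249 ng/mL

k = ln 2 / 18.7 = 0.03707 hr⁻¹
Fraction remaining after one interval: e^(−kτ) = e^(−0.03707 × 5.70) = 0.8095
R = 1 / (1 − 0.8095) = 5.251
Css,max = 58.6 × 5.251 = 307.7 ng/mL
Css,min = Css,max × e^(−kτ) = 307.7 × 0.8095 ≈ 249 ng/mL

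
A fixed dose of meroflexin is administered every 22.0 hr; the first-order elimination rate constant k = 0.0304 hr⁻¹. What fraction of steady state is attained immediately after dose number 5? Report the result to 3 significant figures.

0.965

f_n = 1 − e^(−nkτ) = 1 − e^(−5 × 0.03040 × 22.0) = 1 − e^(−3.344) = 1 − 0.03530 ≈ 0.965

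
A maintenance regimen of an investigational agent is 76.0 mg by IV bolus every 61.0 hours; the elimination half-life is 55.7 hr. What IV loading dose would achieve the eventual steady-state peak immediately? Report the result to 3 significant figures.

143 mg

k = ln 2 / 55.7 = 0.01244 hr⁻¹
Accumulation ratio R = 1 / (1 − e^(−kτ)) = 1 / (1 − e^(−0.01244×61.0)) = 1 / (1 − 0.4681) = 1.880
Loading dose = maintenance dose × R = 76.0 × 1.880 ≈ 143 mg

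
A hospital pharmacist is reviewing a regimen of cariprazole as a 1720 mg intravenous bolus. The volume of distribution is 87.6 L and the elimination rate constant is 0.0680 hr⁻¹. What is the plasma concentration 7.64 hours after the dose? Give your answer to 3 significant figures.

C₀ = dose / V = 1720 / 87.6 = 19.63 mg/L
C(t) = C₀ e^(−kt) = 19.63 × e^(−0.06800 × 7.64) = 19.63 × e^(−0.5195) = 19.63 × 0.5948 ≈ 11.7 mg/L

11.7 mg/L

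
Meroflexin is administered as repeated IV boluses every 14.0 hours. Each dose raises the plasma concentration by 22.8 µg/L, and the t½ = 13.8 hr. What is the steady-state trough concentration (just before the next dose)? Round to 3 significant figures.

22.3 µg/L

k = ln 2 / 13.8 = 0.05023 hr⁻¹
Fraction remaining after one interval: e^(−kτ) = e^(−0.05023 × 14.0) = 0.4950
R = 1 / (1 − 0.4950) = 1.980
Css,max = 22.8 × 1.980 = 45.15 µg/L
Css,min = Css,max × e^(−kτ) = 45.15 × 0.4950 ≈ 22.3 µg/L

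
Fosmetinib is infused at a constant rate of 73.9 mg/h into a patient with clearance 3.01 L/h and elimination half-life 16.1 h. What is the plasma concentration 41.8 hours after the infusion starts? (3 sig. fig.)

Css = rate / CL = 73.9 / 3.01 = 24.55 µg/mL
k = ln 2 / 16.1 = 0.04305 h⁻¹
C(t) = Css (1 − e^(−kt)) = 24.55 × (1 − e^(−1.800)) = 24.55 × 0.8346 ≈ 20.5 µg/mL

20.5 µg/mL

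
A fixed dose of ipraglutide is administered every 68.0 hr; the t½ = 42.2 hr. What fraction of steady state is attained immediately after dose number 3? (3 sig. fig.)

k = ln 2 / 42.2 = 0.01643 hr⁻¹
f_n = 1 − e^(−nkτ) = 1 − e^(−3 × 0.01643 × 68.0) = 1 − e^(−3.351) = 1 − 0.03506 ≈ 0.965

0.965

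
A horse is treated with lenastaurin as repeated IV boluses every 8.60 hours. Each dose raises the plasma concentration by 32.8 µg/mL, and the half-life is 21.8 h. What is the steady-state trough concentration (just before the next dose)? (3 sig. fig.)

104 µg/mL

k = ln 2 / 21.8 = 0.03180 h⁻¹
Fraction remaining after one interval: e^(−kτ) = e^(−0.03180 × 8.60) = 0.7608
R = 1 / (1 − 0.7608) = 4.180
Css,max = 32.8 × 4.180 = 137.1 µg/mL
Css,min = Css,max × e^(−kτ) = 137.1 × 0.7608 ≈ 104 µg/mL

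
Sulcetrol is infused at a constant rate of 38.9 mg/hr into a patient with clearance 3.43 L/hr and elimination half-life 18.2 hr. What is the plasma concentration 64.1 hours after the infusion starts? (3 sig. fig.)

Css = rate / CL = 38.9 / 3.43 = 11.34 µg/mL
k = ln 2 / 18.2 = 0.03809 hr⁻¹
C(t) = Css (1 − e^(−kt)) = 11.34 × (1 − e^(−2.441)) = 11.34 × 0.9129 ≈ 10.4 µg/mL

10.4 µg/mL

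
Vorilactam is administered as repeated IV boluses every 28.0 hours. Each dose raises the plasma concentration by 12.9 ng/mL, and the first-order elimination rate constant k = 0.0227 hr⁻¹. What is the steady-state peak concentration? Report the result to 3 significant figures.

27.4 ng/mL

Fraction remaining after one interval: e^(−kτ) = e^(−0.02270 × 28.0) = 0.5296
R = 1 / (1 − 0.5296) = 2.126
Css,max = 12.9 × 2.126 ≈ 27.4 ng/mL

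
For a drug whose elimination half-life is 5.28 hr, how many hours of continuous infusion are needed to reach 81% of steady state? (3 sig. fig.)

k = ln 2 / 5.28 = 0.1313 hr⁻¹
f = 1 − e^(−kt)  ⇒  t = −ln(1 − f) / k
t = −ln(1 − 0.81) / 0.1313 = 1.661 / 0.1313 ≈ 12.7 hours

12.7 hours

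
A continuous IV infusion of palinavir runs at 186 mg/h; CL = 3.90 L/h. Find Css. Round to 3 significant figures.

Css = infusion rate / CL = 186 / 3.90 ≈ 47.7 µg/mL

47.7 µg/mL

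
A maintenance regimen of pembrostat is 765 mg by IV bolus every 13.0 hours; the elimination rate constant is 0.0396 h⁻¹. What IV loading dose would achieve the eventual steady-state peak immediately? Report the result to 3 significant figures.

Accumulation ratio R = 1 / (1 − e^(−kτ)) = 1 / (1 − e^(−0.03960×13.0)) = 1 / (1 − 0.5976) = 2.485
Loading dose = maintenance dose × R = 765 × 2.485 ≈ 1900 mg

1900 mg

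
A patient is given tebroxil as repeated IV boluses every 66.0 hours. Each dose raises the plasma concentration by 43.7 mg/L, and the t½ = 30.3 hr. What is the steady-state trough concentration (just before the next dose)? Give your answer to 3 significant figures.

k = ln 2 / 30.3 = 0.02288 hr⁻¹
Fraction remaining after one interval: e^(−kτ) = e^(−0.02288 × 66.0) = 0.2209
R = 1 / (1 − 0.2209) = 1.284
Css,max = 43.7 × 1.284 = 56.09 mg/L
Css,min = Css,max × e^(−kτ) = 56.09 × 0.2209 ≈ 12.4 mg/L

12.4 mg/L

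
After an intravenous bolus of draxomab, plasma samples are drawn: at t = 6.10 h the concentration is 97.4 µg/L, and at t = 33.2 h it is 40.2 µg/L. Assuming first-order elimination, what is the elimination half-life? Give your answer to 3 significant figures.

21.2 hours

k = ln(C₁/C₂) / (t₂ − t₁) = ln(97.4/40.2) / (33.2 − 6.10)
  = 0.8850 / 27.10 = 0.03266 h⁻¹
t½ = ln 2 / k = ln 2 / 0.03266 ≈ 21.2 hours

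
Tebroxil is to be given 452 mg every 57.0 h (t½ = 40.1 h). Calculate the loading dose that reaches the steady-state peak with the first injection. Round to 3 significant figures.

721 mg

k = ln 2 / 40.1 = 0.01729 h⁻¹
Accumulation ratio R = 1 / (1 − e^(−kτ)) = 1 / (1 − e^(−0.01729×57.0)) = 1 / (1 − 0.3733) = 1.596
Loading dose = maintenance dose × R = 452 × 1.596 ≈ 721 mg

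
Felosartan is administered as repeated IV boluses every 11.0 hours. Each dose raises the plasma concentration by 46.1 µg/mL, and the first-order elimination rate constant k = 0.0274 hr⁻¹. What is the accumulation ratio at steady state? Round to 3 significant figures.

3.84

Fraction remaining after one interval: e^(−kτ) = e^(−0.02740 × 11.0) = 0.7398
R = 1 / (1 − 0.7398) = 1 / 0.2602 ≈ 3.84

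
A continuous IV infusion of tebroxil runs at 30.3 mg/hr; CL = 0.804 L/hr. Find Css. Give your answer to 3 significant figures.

Css = infusion rate / CL = 30.3 / 0.804 ≈ 37.7 µg/mL

37.7 µg/mL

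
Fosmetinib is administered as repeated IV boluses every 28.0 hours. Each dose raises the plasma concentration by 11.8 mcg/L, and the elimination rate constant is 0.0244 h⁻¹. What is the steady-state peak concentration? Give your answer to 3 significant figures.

23.8 mcg/L

Fraction remaining after one interval: e^(−kτ) = e^(−0.02440 × 28.0) = 0.5050
R = 1 / (1 − 0.5050) = 2.020
Css,max = 11.8 × 2.020 ≈ 23.8 mcg/L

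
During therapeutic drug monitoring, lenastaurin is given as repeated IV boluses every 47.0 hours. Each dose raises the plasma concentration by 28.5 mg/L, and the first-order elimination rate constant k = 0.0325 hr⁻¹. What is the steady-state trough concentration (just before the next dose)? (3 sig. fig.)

7.90 mg/L

Fraction remaining after one interval: e^(−kτ) = e^(−0.03250 × 47.0) = 0.2171
R = 1 / (1 − 0.2171) = 1.277
Css,max = 28.5 × 1.277 = 36.40 mg/L
Css,min = Css,max × e^(−kτ) = 36.40 × 0.2171 ≈ 7.90 mg/L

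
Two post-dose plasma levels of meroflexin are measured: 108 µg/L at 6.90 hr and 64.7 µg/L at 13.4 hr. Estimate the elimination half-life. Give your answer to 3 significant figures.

k = ln(C₁/C₂) / (t₂ − t₁) = ln(108/64.7) / (13.4 − 6.90)
  = 0.5124 / 6.500 = 0.07883 hr⁻¹
t½ = ln 2 / k = ln 2 / 0.07883 ≈ 8.79 hours

8.79 hours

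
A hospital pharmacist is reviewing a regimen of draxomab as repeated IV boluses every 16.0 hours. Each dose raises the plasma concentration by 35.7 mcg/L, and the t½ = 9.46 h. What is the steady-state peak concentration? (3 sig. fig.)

k = ln 2 / 9.46 = 0.07327 h⁻¹
Fraction remaining after one interval: e^(−kτ) = e^(−0.07327 × 16.0) = 0.3096
R = 1 / (1 − 0.3096) = 1.449
Css,max = 35.7 × 1.449 ≈ 51.7 mcg/L

51.7 mcg/L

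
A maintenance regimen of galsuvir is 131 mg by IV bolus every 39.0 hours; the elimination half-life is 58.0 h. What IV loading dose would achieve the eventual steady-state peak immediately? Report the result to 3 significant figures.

k = ln 2 / 58.0 = 0.01195 h⁻¹
Accumulation ratio R = 1 / (1 − e^(−kτ)) = 1 / (1 − e^(−0.01195×39.0)) = 1 / (1 − 0.6275) = 2.684
Loading dose = maintenance dose × R = 131 × 2.684 ≈ 352 mg

352 mg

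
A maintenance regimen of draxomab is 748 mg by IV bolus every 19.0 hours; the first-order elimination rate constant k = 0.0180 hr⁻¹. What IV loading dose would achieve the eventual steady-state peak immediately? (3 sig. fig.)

Accumulation ratio R = 1 / (1 − e^(−kτ)) = 1 / (1 − e^(−0.01800×19.0)) = 1 / (1 − 0.7103) = 3.452
Loading dose = maintenance dose × R = 748 × 3.452 ≈ 2580 mg

2580 mg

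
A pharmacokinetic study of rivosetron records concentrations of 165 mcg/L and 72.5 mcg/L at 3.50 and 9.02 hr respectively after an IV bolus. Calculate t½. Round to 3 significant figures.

4.65 hours

k = ln(C₁/C₂) / (t₂ − t₁) = ln(165/72.5) / (9.02 − 3.50)
  = 0.8224 / 5.520 = 0.1490 hr⁻¹
t½ = ln 2 / k = ln 2 / 0.1490 ≈ 4.65 hours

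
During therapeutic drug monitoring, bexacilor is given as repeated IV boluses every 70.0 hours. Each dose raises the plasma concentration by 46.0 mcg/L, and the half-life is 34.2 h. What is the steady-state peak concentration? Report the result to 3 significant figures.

k = ln 2 / 34.2 = 0.02027 h⁻¹
Fraction remaining after one interval: e^(−kτ) = e^(−0.02027 × 70.0) = 0.2420
R = 1 / (1 − 0.2420) = 1.319
Css,max = 46.0 × 1.319 ≈ 60.7 mcg/L

60.7 mcg/L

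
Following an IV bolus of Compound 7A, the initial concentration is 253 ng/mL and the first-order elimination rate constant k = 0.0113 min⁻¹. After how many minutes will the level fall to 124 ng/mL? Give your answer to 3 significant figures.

63.1 minutes

C(t) = C₀ e^(−kt)  ⇒  t = ln(C₀/C) / k
t = ln(253/124) / 0.01130 = 0.7131 / 0.01130 ≈ 63.1 minutes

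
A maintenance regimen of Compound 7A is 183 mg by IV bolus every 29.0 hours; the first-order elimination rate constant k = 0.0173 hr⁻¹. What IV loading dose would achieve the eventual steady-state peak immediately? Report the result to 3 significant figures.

464 mg

Accumulation ratio R = 1 / (1 − e^(−kτ)) = 1 / (1 − e^(−0.01730×29.0)) = 1 / (1 − 0.6055) = 2.535
Loading dose = maintenance dose × R = 183 × 2.535 ≈ 464 mg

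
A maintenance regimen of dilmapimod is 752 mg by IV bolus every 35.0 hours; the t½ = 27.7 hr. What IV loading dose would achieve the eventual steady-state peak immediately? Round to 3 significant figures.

k = ln 2 / 27.7 = 0.02502 hr⁻¹
Accumulation ratio R = 1 / (1 − e^(−kτ)) = 1 / (1 − e^(−0.02502×35.0)) = 1 / (1 − 0.4165) = 1.714
Loading dose = maintenance dose × R = 752 × 1.714 ≈ 1290 mg

1290 mg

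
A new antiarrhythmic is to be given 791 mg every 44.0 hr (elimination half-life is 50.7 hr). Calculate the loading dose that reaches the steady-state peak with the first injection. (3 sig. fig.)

k = ln 2 / 50.7 = 0.01367 hr⁻¹
Accumulation ratio R = 1 / (1 − e^(−kτ)) = 1 / (1 − e^(−0.01367×44.0)) = 1 / (1 − 0.5480) = 2.212
Loading dose = maintenance dose × R = 791 × 2.212 ≈ 1750 mg

1750 mg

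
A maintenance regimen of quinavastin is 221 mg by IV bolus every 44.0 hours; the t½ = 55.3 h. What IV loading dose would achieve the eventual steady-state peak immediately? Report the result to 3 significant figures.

521 mg

k = ln 2 / 55.3 = 0.01253 h⁻¹
Accumulation ratio R = 1 / (1 − e^(−kτ)) = 1 / (1 − e^(−0.01253×44.0)) = 1 / (1 − 0.5761) = 2.359
Loading dose = maintenance dose × R = 221 × 2.359 ≈ 521 mg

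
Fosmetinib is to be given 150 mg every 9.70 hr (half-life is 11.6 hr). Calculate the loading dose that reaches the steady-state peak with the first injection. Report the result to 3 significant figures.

k = ln 2 / 11.6 = 0.05975 hr⁻¹
Accumulation ratio R = 1 / (1 − e^(−kτ)) = 1 / (1 − e^(−0.05975×9.70)) = 1 / (1 − 0.5601) = 2.273
Loading dose = maintenance dose × R = 150 × 2.273 ≈ 341 mg

341 mg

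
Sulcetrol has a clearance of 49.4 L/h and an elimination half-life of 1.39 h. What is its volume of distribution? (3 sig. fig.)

k = ln 2 / t½ = ln 2 / 1.39 = 0.4987 h⁻¹
V = CL / k = 49.4 / 0.4987 ≈ 99.1 L

99.1 L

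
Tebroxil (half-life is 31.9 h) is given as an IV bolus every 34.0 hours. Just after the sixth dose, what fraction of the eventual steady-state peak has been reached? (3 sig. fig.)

k = ln 2 / 31.9 = 0.02173 h⁻¹
f_n = 1 − e^(−nkτ) = 1 − e^(−6 × 0.02173 × 34.0) = 1 − e^(−4.433) = 1 − 0.01188 ≈ 0.988

0.988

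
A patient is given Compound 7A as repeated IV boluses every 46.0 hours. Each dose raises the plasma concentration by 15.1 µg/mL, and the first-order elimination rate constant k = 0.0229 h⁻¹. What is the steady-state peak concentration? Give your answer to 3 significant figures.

Fraction remaining after one interval: e^(−kτ) = e^(−0.02290 × 46.0) = 0.3487
R = 1 / (1 − 0.3487) = 1.536
Css,max = 15.1 × 1.536 ≈ 23.2 µg/mL

23.2 µg/mL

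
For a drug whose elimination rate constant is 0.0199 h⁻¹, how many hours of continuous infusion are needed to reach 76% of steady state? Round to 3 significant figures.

f = 1 − e^(−kt)  ⇒  t = −ln(1 − f) / k
t = −ln(1 − 0.76) / 0.01990 = 1.427 / 0.01990 ≈ 71.7 hours

71.7 hours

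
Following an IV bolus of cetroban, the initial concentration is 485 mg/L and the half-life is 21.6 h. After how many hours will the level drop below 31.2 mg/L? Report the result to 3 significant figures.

k = ln 2 / 21.6 = 0.03209 h⁻¹
C(t) = C₀ e^(−kt)  ⇒  t = ln(C₀/C) / k
t = ln(485/31.2) / 0.03209 = 2.744 / 0.03209 ≈ 85.5 hours

85.5 hours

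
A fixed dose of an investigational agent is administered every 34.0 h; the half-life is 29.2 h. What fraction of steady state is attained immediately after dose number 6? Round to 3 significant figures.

0.992

k = ln 2 / 29.2 = 0.02374 h⁻¹
f_n = 1 − e^(−nkτ) = 1 − e^(−6 × 0.02374 × 34.0) = 1 − e^(−4.843) = 1 − 0.007887 ≈ 0.992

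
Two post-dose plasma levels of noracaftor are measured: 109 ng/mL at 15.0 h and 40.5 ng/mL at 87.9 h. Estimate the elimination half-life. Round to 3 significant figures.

51.0 hours

k = ln(C₁/C₂) / (t₂ − t₁) = ln(109/40.5) / (87.9 − 15.0)
  = 0.9900 / 72.90 = 0.01358 h⁻¹
t½ = ln 2 / k = ln 2 / 0.01358 ≈ 51.0 hours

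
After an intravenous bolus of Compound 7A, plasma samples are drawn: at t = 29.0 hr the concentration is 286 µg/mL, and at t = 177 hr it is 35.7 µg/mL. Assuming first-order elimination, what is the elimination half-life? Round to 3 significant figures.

k = ln(C₁/C₂) / (t₂ − t₁) = ln(286/35.7) / (177 − 29.0)
  = 2.081 / 148.0 = 0.01406 hr⁻¹
t½ = ln 2 / k = ln 2 / 0.01406 ≈ 49.3 hours

49.3 hours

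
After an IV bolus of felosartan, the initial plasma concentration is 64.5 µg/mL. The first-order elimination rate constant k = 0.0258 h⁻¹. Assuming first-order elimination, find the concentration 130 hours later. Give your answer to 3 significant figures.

C(t) = C₀ e^(−kt) = 64.5 × e^(−0.02580 × 130) = 64.5 × e^(−3.354) = 64.5 × 0.03494 ≈ 2.25 µg/mL

2.25 µg/mL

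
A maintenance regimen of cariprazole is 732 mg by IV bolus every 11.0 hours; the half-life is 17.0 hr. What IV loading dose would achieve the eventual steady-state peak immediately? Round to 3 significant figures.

k = ln 2 / 17.0 = 0.04077 hr⁻¹
Accumulation ratio R = 1 / (1 − e^(−kτ)) = 1 / (1 − e^(−0.04077×11.0)) = 1 / (1 − 0.6386) = 2.767
Loading dose = maintenance dose × R = 732 × 2.767 ≈ 2030 mg

2030 mg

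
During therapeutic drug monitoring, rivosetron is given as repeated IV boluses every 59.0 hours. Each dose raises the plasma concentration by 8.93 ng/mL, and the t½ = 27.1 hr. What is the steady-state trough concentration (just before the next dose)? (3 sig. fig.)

2.54 ng/mL

k = ln 2 / 27.1 = 0.02558 hr⁻¹
Fraction remaining after one interval: e^(−kτ) = e^(−0.02558 × 59.0) = 0.2211
R = 1 / (1 − 0.2211) = 1.284
Css,max = 8.93 × 1.284 = 11.47 ng/mL
Css,min = Css,max × e^(−kτ) = 11.47 × 0.2211 ≈ 2.54 ng/mL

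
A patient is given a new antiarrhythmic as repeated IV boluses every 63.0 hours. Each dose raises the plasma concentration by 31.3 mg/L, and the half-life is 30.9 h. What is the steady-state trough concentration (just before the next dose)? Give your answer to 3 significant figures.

k = ln 2 / 30.9 = 0.02243 h⁻¹
Fraction remaining after one interval: e^(−kτ) = e^(−0.02243 × 63.0) = 0.2434
R = 1 / (1 − 0.2434) = 1.322
Css,max = 31.3 × 1.322 = 41.37 mg/L
Css,min = Css,max × e^(−kτ) = 41.37 × 0.2434 ≈ 10.1 mg/L

10.1 mg/L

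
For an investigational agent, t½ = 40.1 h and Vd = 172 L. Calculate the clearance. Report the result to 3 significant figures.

k = ln 2 / t½ = ln 2 / 40.1 = 0.01729 h⁻¹
CL = k · V = 0.01729 × 172 ≈ 2.97 L/h

2.97 L/h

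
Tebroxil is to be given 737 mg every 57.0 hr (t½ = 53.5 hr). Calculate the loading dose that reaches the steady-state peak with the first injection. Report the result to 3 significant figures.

k = ln 2 / 53.5 = 0.01296 hr⁻¹
Accumulation ratio R = 1 / (1 − e^(−kτ)) = 1 / (1 − e^(−0.01296×57.0)) = 1 / (1 − 0.4778) = 1.915
Loading dose = maintenance dose × R = 737 × 1.915 ≈ 1410 mg

1410 mg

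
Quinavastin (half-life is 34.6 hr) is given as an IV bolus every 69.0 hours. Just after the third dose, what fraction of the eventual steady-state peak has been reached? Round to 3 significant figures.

0.984

k = ln 2 / 34.6 = 0.02003 hr⁻¹
f_n = 1 − e^(−nkτ) = 1 − e^(−3 × 0.02003 × 69.0) = 1 − e^(−4.147) = 1 − 0.01581 ≈ 0.984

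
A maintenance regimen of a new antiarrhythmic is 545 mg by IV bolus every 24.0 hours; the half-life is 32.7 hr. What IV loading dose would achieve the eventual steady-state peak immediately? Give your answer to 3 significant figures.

1370 mg

k = ln 2 / 32.7 = 0.02120 hr⁻¹
Accumulation ratio R = 1 / (1 − e^(−kτ)) = 1 / (1 − e^(−0.02120×24.0)) = 1 / (1 − 0.6013) = 2.508
Loading dose = maintenance dose × R = 545 × 2.508 ≈ 1370 mg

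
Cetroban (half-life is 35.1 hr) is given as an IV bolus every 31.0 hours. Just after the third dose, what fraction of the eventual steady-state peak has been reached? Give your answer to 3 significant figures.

0.841

k = ln 2 / 35.1 = 0.01975 hr⁻¹
f_n = 1 − e^(−nkτ) = 1 − e^(−3 × 0.01975 × 31.0) = 1 − e^(−1.837) = 1 − 0.1594 ≈ 0.841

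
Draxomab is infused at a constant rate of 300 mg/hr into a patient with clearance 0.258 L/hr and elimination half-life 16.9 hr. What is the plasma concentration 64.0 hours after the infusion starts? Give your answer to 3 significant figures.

Css = rate / CL = 300 / 0.258 = 1163 mg/L
k = ln 2 / 16.9 = 0.04101 hr⁻¹
C(t) = Css (1 − e^(−kt)) = 1163 × (1 − e^(−2.625)) = 1163 × 0.9276 ≈ 1080 mg/L

1080 mg/L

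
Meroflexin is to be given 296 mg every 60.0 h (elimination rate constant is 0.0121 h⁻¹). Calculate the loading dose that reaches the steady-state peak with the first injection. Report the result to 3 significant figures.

Accumulation ratio R = 1 / (1 − e^(−kτ)) = 1 / (1 − e^(−0.01210×60.0)) = 1 / (1 − 0.4838) = 1.937
Loading dose = maintenance dose × R = 296 × 1.937 ≈ 573 mg

573 mg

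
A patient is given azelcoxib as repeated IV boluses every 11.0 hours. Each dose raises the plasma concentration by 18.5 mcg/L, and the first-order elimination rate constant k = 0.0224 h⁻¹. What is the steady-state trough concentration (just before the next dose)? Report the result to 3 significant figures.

Fraction remaining after one interval: e^(−kτ) = e^(−0.02240 × 11.0) = 0.7816
R = 1 / (1 − 0.7816) = 4.579
Css,max = 18.5 × 4.579 = 84.71 mcg/L
Css,min = Css,max × e^(−kτ) = 84.71 × 0.7816 ≈ 66.2 mcg/L

66.2 mcg/L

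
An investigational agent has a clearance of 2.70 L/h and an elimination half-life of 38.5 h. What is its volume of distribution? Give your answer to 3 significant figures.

k = ln 2 / t½ = ln 2 / 38.5 = 0.01800 h⁻¹
V = CL / k = 2.70 / 0.01800 ≈ 150 L

150 L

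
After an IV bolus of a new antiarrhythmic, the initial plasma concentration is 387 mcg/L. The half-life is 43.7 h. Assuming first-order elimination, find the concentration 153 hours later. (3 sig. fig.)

34.2 mcg/L

k = ln 2 / 43.7 = 0.01586 h⁻¹
153 h is 3.501 half-lives, so C = 387 × (1/2)^3.501 = 387 × 0.08832 ≈ 34.2 mcg/L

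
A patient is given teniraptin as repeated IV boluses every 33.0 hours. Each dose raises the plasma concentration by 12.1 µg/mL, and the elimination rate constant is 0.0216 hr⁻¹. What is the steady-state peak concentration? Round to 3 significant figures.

Fraction remaining after one interval: e^(−kτ) = e^(−0.02160 × 33.0) = 0.4903
R = 1 / (1 − 0.4903) = 1.962
Css,max = 12.1 × 1.962 ≈ 23.7 µg/mL

23.7 µg/mL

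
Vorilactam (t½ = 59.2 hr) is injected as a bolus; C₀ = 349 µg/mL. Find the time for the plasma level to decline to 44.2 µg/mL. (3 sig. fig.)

176 hours

k = ln 2 / 59.2 = 0.01171 hr⁻¹
C(t) = C₀ e^(−kt)  ⇒  t = ln(C₀/C) / k
t = ln(349/44.2) / 0.01171 = 2.066 / 0.01171 ≈ 176 hours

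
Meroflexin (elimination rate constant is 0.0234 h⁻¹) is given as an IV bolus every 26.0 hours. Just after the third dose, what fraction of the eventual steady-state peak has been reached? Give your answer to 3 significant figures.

f_n = 1 − e^(−nkτ) = 1 − e^(−3 × 0.02340 × 26.0) = 1 − e^(−1.825) = 1 − 0.1612 ≈ 0.839

0.839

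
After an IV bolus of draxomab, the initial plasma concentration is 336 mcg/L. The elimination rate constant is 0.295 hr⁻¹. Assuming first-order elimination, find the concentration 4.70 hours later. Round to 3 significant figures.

84.0 mcg/L

C(t) = C₀ e^(−kt) = 336 × e^(−0.2950 × 4.70) = 336 × e^(−1.387) = 336 × 0.2499 ≈ 84.0 mcg/L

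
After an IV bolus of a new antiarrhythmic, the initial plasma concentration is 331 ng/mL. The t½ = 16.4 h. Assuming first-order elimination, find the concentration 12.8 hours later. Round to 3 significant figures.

193 ng/mL

k = ln 2 / 16.4 = 0.04227 h⁻¹
C(t) = C₀ e^(−kt) = 331 × e^(−0.04227 × 12.8) = 331 × e^(−0.5410) = 331 × 0.5822 ≈ 193 ng/mL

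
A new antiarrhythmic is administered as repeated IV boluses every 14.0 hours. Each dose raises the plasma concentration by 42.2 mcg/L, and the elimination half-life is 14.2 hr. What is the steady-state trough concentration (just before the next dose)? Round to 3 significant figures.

k = ln 2 / 14.2 = 0.04881 hr⁻¹
Fraction remaining after one interval: e^(−kτ) = e^(−0.04881 × 14.0) = 0.5049
R = 1 / (1 − 0.5049) = 2.020
Css,max = 42.2 × 2.020 = 85.24 mcg/L
Css,min = Css,max × e^(−kτ) = 85.24 × 0.5049 ≈ 43.0 mcg/L

43.0 mcg/L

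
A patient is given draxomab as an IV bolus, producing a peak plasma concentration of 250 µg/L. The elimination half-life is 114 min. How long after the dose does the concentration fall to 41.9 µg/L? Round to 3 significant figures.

k = ln 2 / 114 = 0.006080 min⁻¹
C(t) = C₀ e^(−kt)  ⇒  t = ln(C₀/C) / k
t = ln(250/41.9) / 0.006080 = 1.786 / 0.006080 ≈ 294 minutes

294 minutes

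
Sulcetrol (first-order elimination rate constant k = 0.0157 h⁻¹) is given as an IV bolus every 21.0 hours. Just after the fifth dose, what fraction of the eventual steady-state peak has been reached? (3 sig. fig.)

f_n = 1 − e^(−nkτ) = 1 − e^(−5 × 0.01570 × 21.0) = 1 − e^(−1.648) = 1 − 0.1923 ≈ 0.808

0.808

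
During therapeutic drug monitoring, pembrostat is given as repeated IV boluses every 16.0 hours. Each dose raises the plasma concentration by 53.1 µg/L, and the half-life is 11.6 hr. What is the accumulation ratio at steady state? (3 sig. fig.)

k = ln 2 / 11.6 = 0.05975 hr⁻¹
Fraction remaining after one interval: e^(−kτ) = e^(−0.05975 × 16.0) = 0.3844
R = 1 / (1 − 0.3844) = 1 / 0.6156 ≈ 1.62

1.62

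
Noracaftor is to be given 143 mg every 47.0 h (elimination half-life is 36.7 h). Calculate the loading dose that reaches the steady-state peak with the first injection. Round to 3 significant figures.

k = ln 2 / 36.7 = 0.01889 h⁻¹
Accumulation ratio R = 1 / (1 − e^(−kτ)) = 1 / (1 − e^(−0.01889×47.0)) = 1 / (1 − 0.4116) = 1.700
Loading dose = maintenance dose × R = 143 × 1.700 ≈ 243 mg

243 mg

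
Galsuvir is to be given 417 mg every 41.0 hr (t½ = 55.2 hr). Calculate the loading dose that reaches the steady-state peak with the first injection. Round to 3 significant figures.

1040 mg

k = ln 2 / 55.2 = 0.01256 hr⁻¹
Accumulation ratio R = 1 / (1 − e^(−kτ)) = 1 / (1 − e^(−0.01256×41.0)) = 1 / (1 − 0.5976) = 2.485
Loading dose = maintenance dose × R = 417 × 2.485 ≈ 1040 mg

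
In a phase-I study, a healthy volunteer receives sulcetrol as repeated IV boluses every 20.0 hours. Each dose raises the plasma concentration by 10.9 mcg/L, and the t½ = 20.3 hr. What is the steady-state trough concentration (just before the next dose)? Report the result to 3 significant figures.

k = ln 2 / 20.3 = 0.03415 hr⁻¹
Fraction remaining after one interval: e^(−kτ) = e^(−0.03415 × 20.0) = 0.5051
R = 1 / (1 − 0.5051) = 2.021
Css,max = 10.9 × 2.021 = 22.03 mcg/L
Css,min = Css,max × e^(−kτ) = 22.03 × 0.5051 ≈ 11.1 mcg/L

11.1 mcg/L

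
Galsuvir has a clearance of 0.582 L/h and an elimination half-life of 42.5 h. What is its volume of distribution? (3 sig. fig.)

k = ln 2 / t½ = ln 2 / 42.5 = 0.01631 h⁻¹
V = CL / k = 0.582 / 0.01631 ≈ 35.7 L

35.7 L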